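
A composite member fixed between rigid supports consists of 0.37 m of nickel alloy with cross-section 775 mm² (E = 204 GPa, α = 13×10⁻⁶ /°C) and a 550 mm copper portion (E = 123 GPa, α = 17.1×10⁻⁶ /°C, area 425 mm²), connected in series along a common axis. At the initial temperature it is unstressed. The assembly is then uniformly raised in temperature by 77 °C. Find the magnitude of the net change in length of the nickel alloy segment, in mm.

|ΔL| ≈ 0.171 mm

With the walls removed the bar would change length by δ_free = Σ αᵢΔT Lᵢ = 13×10⁻⁶×77×370 + 17.1×10⁻⁶×77×550 = 1.095 mm.
The walls prevent any net length change, so an axial force P (same in every segment) develops. Compatibility: P · Σ Lᵢ/(AᵢEᵢ) = δ_free.
The series flexibility is Σ Lᵢ/(AᵢEᵢ) = 370/(775×204×10³) + 550/(425×123×10³) = 1.286×10⁻⁵ mm/N.
P = 1.095 / 1.286×10⁻⁵ = 85100 N = 85.1 kN, compressive.
For the nickel alloy segment, free thermal change = 13×10⁻⁶×77×370 = 0.3704 mm and elastic change from P = 85100×370/(775×204×10³) = 0.1992 mm; these oppose, so the net change is 0.171 mm (segment lengthens).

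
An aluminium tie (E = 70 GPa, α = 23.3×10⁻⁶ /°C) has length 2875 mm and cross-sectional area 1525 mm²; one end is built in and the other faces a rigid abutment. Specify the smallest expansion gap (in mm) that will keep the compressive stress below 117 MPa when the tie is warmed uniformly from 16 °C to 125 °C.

Free expansion if unrestrained: δ_free = αΔT L = 23.3×10⁻⁶ × 109 × 2875 = 7.302 mm.
At the allowable stress the elastic shortening the wall may impose is σL/E = 117 × 2875 / (70×10³) = 4.805 mm.
The gap must absorb the remainder: g_min = 7.302 − 4.805 = 2.496 mm.

g ≈ 2.5 mm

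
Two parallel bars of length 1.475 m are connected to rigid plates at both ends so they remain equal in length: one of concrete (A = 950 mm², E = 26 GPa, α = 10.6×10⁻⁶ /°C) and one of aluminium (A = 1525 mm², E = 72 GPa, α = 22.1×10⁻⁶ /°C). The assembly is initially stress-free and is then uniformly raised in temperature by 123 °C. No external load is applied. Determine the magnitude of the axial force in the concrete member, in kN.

Equilibrium of a rigid end plate with no external load gives equal and opposite internal forces ±P in the two members. Since α_{aluminium} > α_{concrete}, heating drives the aluminium into compression and the concrete into tension.
Compatibility of the two members (thermal + elastic change equal): (α₁ − α₂)ΔT = P·[1/(A₁E₁) + 1/(A₂E₂)].
|α₁ − α₂|·ΔT = 11.5×10⁻⁶ × 123 = 0.001415.
1/(A₁E₁) + 1/(A₂E₂) = 1/(950×26×10³) + 1/(1525×72×10³) = 4.959×10⁻⁸ N⁻¹.
P = 0.001415 / 4.959×10⁻⁸ = 28520 N = 28.52 kN.

P ≈ 28.5 kN (tensile in the concrete)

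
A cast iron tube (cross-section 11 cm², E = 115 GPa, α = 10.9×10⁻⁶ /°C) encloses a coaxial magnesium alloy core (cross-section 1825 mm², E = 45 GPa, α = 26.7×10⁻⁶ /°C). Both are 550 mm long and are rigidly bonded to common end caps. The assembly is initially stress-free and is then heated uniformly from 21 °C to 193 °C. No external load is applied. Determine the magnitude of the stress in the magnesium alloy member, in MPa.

σ ≈ 74.2 MPa (compressive)

Both members must finish at the same length. With the larger α, the magnesium alloy tends to over-expand; the plates restrain it, putting the magnesium alloy in compression and the cast iron in tension. With no external load the two internal forces are equal and opposite, magnitude P.
Setting the final lengths equal and cancelling L: (α₁ − α₂)ΔT = P/(A₁E₁) + P/(A₂E₂).
|α₁ − α₂|·ΔT = 15.8×10⁻⁶ × 172 = 0.002718.
1/(A₁E₁) + 1/(A₂E₂) = 1/(1100×115×10³) + 1/(1825×45×10³) = 2.008×10⁻⁸ N⁻¹.
P = 0.002718 / 2.008×10⁻⁸ = 135300 N = 135.3 kN.
σ_{magnesium alloy} = P/A₂ = 135300/1825 = 74.15 MPa, compressive.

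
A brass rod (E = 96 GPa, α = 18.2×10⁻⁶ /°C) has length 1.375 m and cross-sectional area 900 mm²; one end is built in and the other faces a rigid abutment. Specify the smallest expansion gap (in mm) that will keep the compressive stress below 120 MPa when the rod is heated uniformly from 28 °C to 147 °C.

g ≈ 1.26 mm

With no wall the rod would lengthen by αΔT L = 18.2×10⁻⁶ × 119 × 1375 = 2.978 mm.
At the allowable stress the elastic shortening the wall may impose is σL/E = 120 × 1375 / (96×10³) = 1.719 mm.
The gap must absorb the remainder: g_min = 2.978 − 1.719 = 1.259 mm.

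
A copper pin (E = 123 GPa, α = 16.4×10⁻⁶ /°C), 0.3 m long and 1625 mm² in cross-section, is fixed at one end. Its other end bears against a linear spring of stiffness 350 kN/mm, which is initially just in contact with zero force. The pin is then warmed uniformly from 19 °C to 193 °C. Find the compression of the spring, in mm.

The unrestrained thermal change is αΔT L = 16.4×10⁻⁶ × 174 × 300 = 0.8561 mm.
With a force P in the spring, the elastic change of the pin is PL/(AE) and that of the spring is P/k; compatibility requires their sum to equal δ_free.
So P = δ_free / [L/(AE) + 1/k] = 0.8561 / [ 300/(1625×123×10³) + 1/(350×10³) ].
P = 0.8561 / 4.358×10⁻⁶ = 196400 N.
Spring compression = P/k = 196400/(350×10³) = 0.5612 mm.

δ ≈ 0.561 mm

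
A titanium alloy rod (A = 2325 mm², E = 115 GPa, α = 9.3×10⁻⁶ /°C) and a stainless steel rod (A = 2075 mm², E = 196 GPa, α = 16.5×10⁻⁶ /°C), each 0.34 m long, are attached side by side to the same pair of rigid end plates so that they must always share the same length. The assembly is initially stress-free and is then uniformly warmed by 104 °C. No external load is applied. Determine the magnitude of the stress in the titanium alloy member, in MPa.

Equilibrium of a rigid end plate with no external load gives equal and opposite internal forces ±P in the two members. Since α_{stainless steel} > α_{titanium alloy}, heating drives the stainless steel into compression and the titanium alloy into tension.
Equating the net (thermal + elastic) strains gives |α₁ − α₂|·ΔT = P·[1/(A₁E₁) + 1/(A₂E₂)].
|α₁ − α₂|·ΔT = 7.2×10⁻⁶ × 104 = 0.0007488.
1/(A₁E₁) + 1/(A₂E₂) = 1/(2325×115×10³) + 1/(2075×196×10³) = 6.199×10⁻⁹ N⁻¹.
P = 0.0007488 / 6.199×10⁻⁹ = 120800 N = 120.8 kN.
σ_{titanium alloy} = P/A₁ = 120800/2325 = 51.96 MPa, tensile.

σ ≈ 52 MPa (tensile)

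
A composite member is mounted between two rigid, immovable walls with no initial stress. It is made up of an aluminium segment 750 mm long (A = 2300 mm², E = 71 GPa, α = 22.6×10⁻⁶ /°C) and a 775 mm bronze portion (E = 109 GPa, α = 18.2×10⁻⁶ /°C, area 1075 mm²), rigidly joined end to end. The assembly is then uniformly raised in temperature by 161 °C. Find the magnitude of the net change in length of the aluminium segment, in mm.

|ΔL| ≈ 0.68 mm

With the walls removed the bar would change length by δ_free = Σ αᵢΔT Lᵢ = 22.6×10⁻⁶×161×750 + 18.2×10⁻⁶×161×775 = 5 mm.
The walls prevent any net length change, so an axial force P (same in every segment) develops. Compatibility: P · Σ Lᵢ/(AᵢEᵢ) = δ_free.
The series flexibility is Σ Lᵢ/(AᵢEᵢ) = 750/(2300×71×10³) + 775/(1075×109×10³) = 1.121×10⁻⁵ mm/N.
So P = 5 / 1.121×10⁻⁵ = 446.1 kN, compressive.
For the aluminium segment, free thermal change = 22.6×10⁻⁶×161×750 = 2.729 mm and elastic change from P = 446100×750/(2300×71×10³) = 2.049 mm; these oppose, so the net change is 0.68 mm (segment lengthens).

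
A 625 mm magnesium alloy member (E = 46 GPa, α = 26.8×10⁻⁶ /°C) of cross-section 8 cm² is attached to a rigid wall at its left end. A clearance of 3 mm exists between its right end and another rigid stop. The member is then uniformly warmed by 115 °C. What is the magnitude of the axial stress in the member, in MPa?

If the wall were absent the member would grow by αΔT L = 26.8×10⁻⁶ × 115 × 625 = 1.926 mm.
This is smaller than the 3 mm clearance, so the member expands freely without reaching the stop — the stress is zero.

σ ≈ 0 MPa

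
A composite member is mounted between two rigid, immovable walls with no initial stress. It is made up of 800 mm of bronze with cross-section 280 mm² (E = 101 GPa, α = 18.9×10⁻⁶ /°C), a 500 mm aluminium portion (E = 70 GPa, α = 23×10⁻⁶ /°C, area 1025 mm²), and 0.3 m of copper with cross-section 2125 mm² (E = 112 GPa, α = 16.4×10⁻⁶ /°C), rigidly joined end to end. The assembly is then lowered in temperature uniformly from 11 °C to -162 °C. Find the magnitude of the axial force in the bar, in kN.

With the walls removed the bar would change length by δ_free = Σ αᵢΔT Lᵢ = 18.9×10⁻⁶×173×800 + 23×10⁻⁶×173×500 + 16.4×10⁻⁶×173×300 = 5.456 mm.
The walls prevent any net length change, so an axial force P (same in every segment) develops. Compatibility: P · Σ Lᵢ/(AᵢEᵢ) = δ_free.
Σ Lᵢ/(AᵢEᵢ) = 800/(280×101×10³) + 500/(1025×70×10³) + 300/(2125×112×10³) = 3.652×10⁻⁵ mm/N.
So P = 5.456 / 3.652×10⁻⁵ = 149.4 kN, tensile.

P ≈ 149 kN (tensile)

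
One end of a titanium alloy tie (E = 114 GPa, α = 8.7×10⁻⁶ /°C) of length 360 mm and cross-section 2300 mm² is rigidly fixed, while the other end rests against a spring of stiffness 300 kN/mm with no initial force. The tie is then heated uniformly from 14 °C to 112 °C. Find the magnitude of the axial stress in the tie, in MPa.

The unrestrained thermal change is αΔT L = 8.7×10⁻⁶ × 98 × 360 = 0.3069 mm.
With a force P in the spring, the elastic change of the tie is PL/(AE) and that of the spring is P/k; compatibility requires their sum to equal δ_free.
So P = δ_free / [L/(AE) + 1/k] = 0.3069 / [ 360/(2300×114×10³) + 1/(300×10³) ].
P = 0.3069 / 4.706×10⁻⁶ = 65220 N.
σ = P/A = 65220/2300 = 28.36 MPa.

σ ≈ 28.4 MPa (compressive)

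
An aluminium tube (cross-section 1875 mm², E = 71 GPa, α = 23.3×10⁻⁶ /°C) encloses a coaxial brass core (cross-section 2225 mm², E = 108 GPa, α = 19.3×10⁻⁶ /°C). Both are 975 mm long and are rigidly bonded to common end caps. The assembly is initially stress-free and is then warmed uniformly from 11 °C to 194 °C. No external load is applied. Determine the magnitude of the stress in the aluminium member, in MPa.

σ ≈ 33.4 MPa (compressive)

Both members must finish at the same length. With the larger α, the aluminium tends to over-expand; the plates restrain it, putting the aluminium in compression and the brass in tension. With no external load the two internal forces are equal and opposite, magnitude P.
Setting the final lengths equal and cancelling L: (α₁ − α₂)ΔT = P/(A₁E₁) + P/(A₂E₂).
|α₁ − α₂|·ΔT = 4×10⁻⁶ × 183 = 0.000732.
1/(A₁E₁) + 1/(A₂E₂) = 1/(1875×71×10³) + 1/(2225×108×10³) = 1.167×10⁻⁸ N⁻¹.
So P = 0.000732 / 1.167×10⁻⁸ = 62.71 kN.
σ_{aluminium} = P/A₁ = 62710/1875 = 33.44 MPa, compressive.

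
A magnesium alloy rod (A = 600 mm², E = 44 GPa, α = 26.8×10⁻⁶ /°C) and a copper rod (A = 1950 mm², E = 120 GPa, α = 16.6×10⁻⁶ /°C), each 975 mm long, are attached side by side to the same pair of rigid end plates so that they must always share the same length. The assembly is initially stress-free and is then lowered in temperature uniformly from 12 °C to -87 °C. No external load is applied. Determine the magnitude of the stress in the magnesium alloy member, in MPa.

Equilibrium of a rigid end plate with no external load gives equal and opposite internal forces ±P in the two members. Since α_{magnesium alloy} > α_{copper}, cooling drives the magnesium alloy into tension and the copper into compression.
Equating the net (thermal + elastic) strains gives |α₁ − α₂|·ΔT = P·[1/(A₁E₁) + 1/(A₂E₂)].
|α₁ − α₂|·ΔT = 10.2×10⁻⁶ × 99 = 0.00101.
1/(A₁E₁) + 1/(A₂E₂) = 1/(600×44×10³) + 1/(1950×120×10³) = 4.215×10⁻⁸ N⁻¹.
So P = 0.00101 / 4.215×10⁻⁸ = 23.96 kN.
σ_{magnesium alloy} = P/A₁ = 23960/600 = 39.93 MPa, tensile.

σ ≈ 39.9 MPa (tensile)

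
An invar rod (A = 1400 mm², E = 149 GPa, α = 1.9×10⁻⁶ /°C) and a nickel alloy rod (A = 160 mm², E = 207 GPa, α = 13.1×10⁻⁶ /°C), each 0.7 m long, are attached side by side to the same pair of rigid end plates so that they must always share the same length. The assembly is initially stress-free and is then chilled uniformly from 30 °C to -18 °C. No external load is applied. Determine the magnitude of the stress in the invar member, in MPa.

σ ≈ 11 MPa (compressive)

Both members must finish at the same length. With the larger α, the nickel alloy tends to over-contract; the plates restrain it, putting the nickel alloy in tension and the invar in compression. With no external load the two internal forces are equal and opposite, magnitude P.
Compatibility of the two members (thermal + elastic change equal): (α₁ − α₂)ΔT = P·[1/(A₁E₁) + 1/(A₂E₂)].
|α₁ − α₂|·ΔT = 11.2×10⁻⁶ × 48 = 0.0005376.
1/(A₁E₁) + 1/(A₂E₂) = 1/(1400×149×10³) + 1/(160×207×10³) = 3.499×10⁻⁸ N⁻¹.
So P = 0.0005376 / 3.499×10⁻⁸ = 15.37 kN.
σ_{invar} = P/A₁ = 15370/1400 = 10.98 MPa, compressive.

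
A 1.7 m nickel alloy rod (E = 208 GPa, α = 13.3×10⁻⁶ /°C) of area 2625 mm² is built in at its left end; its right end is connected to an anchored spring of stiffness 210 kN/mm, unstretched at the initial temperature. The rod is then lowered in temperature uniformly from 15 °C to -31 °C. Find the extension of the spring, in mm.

δ ≈ 0.629 mm

Free thermal contraction: δ_free = αΔT L = 13.3×10⁻⁶ × 46 × 1700 = 1.04 mm.
Let P be the tensile force in the spring. The rod extends elastically by PL/(AE) and the spring stretches by P/k; together these equal δ_free.
So P = δ_free / [L/(AE) + 1/k] = 1.04 / [ 1700/(2625×208×10³) + 1/(210×10³) ].
P = 1.04 / 7.875×10⁻⁶ = 132100 N.
Spring extension = P/k = 132100/(210×10³) = 0.6289 mm.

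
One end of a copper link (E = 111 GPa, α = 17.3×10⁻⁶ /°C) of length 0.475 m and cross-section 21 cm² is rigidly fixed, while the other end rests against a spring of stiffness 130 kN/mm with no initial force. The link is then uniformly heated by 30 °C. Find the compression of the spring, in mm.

δ ≈ 0.195 mm

If the spring were absent the link would lengthen by αΔT L = 17.3×10⁻⁶ × 30 × 475 = 0.2465 mm.
With a force P in the spring, the elastic change of the link is PL/(AE) and that of the spring is P/k; compatibility requires their sum to equal δ_free.
So P = δ_free / [L/(AE) + 1/k] = 0.2465 / [ 475/(2100×111×10³) + 1/(130×10³) ].
P = 0.2465 / 9.73×10⁻⁶ = 25340 N.
Spring compression = P/k = 25340/(130×10³) = 0.1949 mm.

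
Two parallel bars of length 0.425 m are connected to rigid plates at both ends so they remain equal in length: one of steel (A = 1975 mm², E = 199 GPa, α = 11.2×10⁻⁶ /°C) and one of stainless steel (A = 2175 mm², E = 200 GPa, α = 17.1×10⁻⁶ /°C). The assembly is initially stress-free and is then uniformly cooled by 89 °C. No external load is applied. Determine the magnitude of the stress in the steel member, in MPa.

σ ≈ 54.9 MPa (compressive)

Equilibrium of a rigid end plate with no external load gives equal and opposite internal forces ±P in the two members. Since α_{stainless steel} > α_{steel}, cooling drives the stainless steel into tension and the steel into compression.
Equating the net (thermal + elastic) strains gives |α₁ − α₂|·ΔT = P·[1/(A₁E₁) + 1/(A₂E₂)].
|α₁ − α₂|·ΔT = 5.9×10⁻⁶ × 89 = 0.0005251.
1/(A₁E₁) + 1/(A₂E₂) = 1/(1975×199×10³) + 1/(2175×200×10³) = 4.843×10⁻⁹ N⁻¹.
P = 0.0005251 / 4.843×10⁻⁹ = 108400 N = 108.4 kN.
σ_{steel} = P/A₁ = 108400/1975 = 54.9 MPa, compressive.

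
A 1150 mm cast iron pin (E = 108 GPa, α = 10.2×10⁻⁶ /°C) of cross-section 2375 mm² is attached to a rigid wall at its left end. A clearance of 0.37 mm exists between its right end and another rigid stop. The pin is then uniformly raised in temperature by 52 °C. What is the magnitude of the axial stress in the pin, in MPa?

If the wall were absent the pin would grow by αΔT L = 10.2×10⁻⁶ × 52 × 1150 = 0.61 mm.
The gap closes (δ_free > 0.37 mm) and the wall then resists a further 0.61 − 0.37 = 0.24 mm of expansion.
Compatibility: PL/(AE) = 0.24 mm, so σ = P/A = E × (0.24/1150) = 22.54 MPa.

σ ≈ 22.5 MPa (compressive)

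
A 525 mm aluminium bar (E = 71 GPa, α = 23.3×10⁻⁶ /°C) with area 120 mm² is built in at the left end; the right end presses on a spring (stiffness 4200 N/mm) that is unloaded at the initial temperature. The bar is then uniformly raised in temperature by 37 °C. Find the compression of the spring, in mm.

δ ≈ 0.36 mm

The unrestrained thermal change is αΔT L = 23.3×10⁻⁶ × 37 × 525 = 0.4526 mm.
Let P be the compressive force at the spring. The bar shortens elastically by PL/(AE) and the spring compresses by P/k; together these equal δ_free.
So P = δ_free / [L/(AE) + 1/k] = 0.4526 / [ 525/(120×71×10³) + 1/(4200) ].
P = 0.4526 / 0.0002997 = 1510 N.
Spring compression = P/k = 1510/(4200) = 0.3595 mm.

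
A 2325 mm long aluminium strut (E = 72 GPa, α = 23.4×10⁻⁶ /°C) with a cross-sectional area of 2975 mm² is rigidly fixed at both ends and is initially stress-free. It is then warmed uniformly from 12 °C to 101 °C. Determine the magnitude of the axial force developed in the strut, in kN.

P ≈ 446 kN (compressive)

With zero net strain, σ = E·αΔT = 72 GPa × 23.4×10⁻⁶ × 89 = 149.9 MPa.
Then P = σA = 149.9 × 2975 mm² = 446.1 kN, compressive.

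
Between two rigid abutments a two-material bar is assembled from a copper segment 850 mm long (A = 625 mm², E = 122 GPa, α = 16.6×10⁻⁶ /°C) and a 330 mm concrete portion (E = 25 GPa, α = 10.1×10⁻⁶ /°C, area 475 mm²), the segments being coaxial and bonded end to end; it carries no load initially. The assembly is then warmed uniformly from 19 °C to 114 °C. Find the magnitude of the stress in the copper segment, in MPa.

σ ≈ 68.1 MPa (compressive)

Free thermal expansion of the whole bar: Σ αᵢΔT Lᵢ = 16.6×10⁻⁶×95×850 + 10.1×10⁻⁶×95×330 = 1.657 mm.
Since the ends are fixed, an axial force P builds up, equal in every segment, with P · Σ Lᵢ/(AᵢEᵢ) = δ_free.
The series flexibility is Σ Lᵢ/(AᵢEᵢ) = 850/(625×122×10³) + 330/(475×25×10³) = 3.894×10⁻⁵ mm/N.
Hence P = δ_free / Σ(L/AE) = 1.657/3.894×10⁻⁵ = 42.56 kN (compressive).
σ_{copper} = P / A = 42560 / 625 = 68.09 MPa.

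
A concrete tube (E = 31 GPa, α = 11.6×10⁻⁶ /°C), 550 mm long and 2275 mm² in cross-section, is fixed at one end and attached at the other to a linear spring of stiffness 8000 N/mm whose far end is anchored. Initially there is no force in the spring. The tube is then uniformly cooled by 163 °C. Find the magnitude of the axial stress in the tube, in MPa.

The unrestrained thermal change is αΔT L = 11.6×10⁻⁶ × 163 × 550 = 1.04 mm.
Let P be the tensile force in the spring. The tube extends elastically by PL/(AE) and the spring stretches by P/k; together these equal δ_free.
So P = δ_free / [L/(AE) + 1/k] = 1.04 / [ 550/(2275×31×10³) + 1/(8000) ].
P = 1.04 / 0.0001328 = 7831 N.
σ = P/A = 7831/2275 = 3.442 MPa.

σ ≈ 3.44 MPa (tensile)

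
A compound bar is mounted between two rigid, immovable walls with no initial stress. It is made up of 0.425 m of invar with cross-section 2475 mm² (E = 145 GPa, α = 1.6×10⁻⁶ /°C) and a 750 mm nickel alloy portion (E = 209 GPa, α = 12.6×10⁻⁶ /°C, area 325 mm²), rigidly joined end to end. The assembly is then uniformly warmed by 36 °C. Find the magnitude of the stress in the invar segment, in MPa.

σ ≈ 12.1 MPa (compressive)

With the walls removed the bar would change length by δ_free = Σ αᵢΔT Lᵢ = 1.6×10⁻⁶×36×425 + 12.6×10⁻⁶×36×750 = 0.3647 mm.
The walls prevent any net length change, so an axial force P (same in every segment) develops. Compatibility: P · Σ Lᵢ/(AᵢEᵢ) = δ_free.
Σ Lᵢ/(AᵢEᵢ) = 425/(2475×145×10³) + 750/(325×209×10³) = 1.223×10⁻⁵ mm/N.
P = 0.3647 / 1.223×10⁻⁵ = 29830 N = 29.83 kN, compressive.
σ_{invar} = P / A = 29830 / 2475 = 12.05 MPa.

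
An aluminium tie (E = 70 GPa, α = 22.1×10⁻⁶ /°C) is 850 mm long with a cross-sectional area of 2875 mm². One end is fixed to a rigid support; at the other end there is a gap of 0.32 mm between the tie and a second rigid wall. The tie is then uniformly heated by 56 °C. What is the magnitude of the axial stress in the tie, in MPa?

Free thermal elongation = αΔT L = 22.1×10⁻⁶ × 56 × 850 = 1.052 mm.
The gap closes (δ_free > 0.32 mm) and the wall then resists a further 1.052 − 0.32 = 0.732 mm of expansion.
Compatibility: PL/(AE) = 0.732 mm, so σ = P/A = E × (0.732/850) = 60.28 MPa.

σ ≈ 60.3 MPa (compressive)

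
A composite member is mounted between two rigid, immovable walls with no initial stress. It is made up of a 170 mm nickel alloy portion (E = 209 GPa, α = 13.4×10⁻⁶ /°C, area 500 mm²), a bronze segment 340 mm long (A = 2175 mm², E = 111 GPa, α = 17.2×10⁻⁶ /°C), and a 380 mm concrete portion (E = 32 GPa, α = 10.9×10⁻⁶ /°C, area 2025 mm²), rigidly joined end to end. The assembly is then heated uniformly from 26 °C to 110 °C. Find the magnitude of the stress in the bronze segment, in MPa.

σ ≈ 53.2 MPa (compressive)

If the supports were absent, the total length change would be Σ αᵢΔT Lᵢ = 13.4×10⁻⁶×84×170 + 17.2×10⁻⁶×84×340 + 10.9×10⁻⁶×84×380 = 1.031 mm.
The walls prevent any net length change, so an axial force P (same in every segment) develops. Compatibility: P · Σ Lᵢ/(AᵢEᵢ) = δ_free.
Σ Lᵢ/(AᵢEᵢ) = 170/(500×209×10³) + 340/(2175×111×10³) + 380/(2025×32×10³) = 8.899×10⁻⁶ mm/N.
P = 1.031 / 8.899×10⁻⁶ = 115800 N = 115.8 kN, compressive.
σ_{bronze} = P / A = 115800 / 2175 = 53.24 MPa.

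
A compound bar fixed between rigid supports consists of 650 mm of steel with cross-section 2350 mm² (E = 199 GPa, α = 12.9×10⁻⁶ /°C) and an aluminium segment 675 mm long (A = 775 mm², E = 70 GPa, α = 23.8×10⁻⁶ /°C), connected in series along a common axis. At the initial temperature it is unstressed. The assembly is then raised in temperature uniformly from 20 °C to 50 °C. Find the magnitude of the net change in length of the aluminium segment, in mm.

|ΔL| ≈ 0.178 mm

With the walls removed the bar would change length by δ_free = Σ αᵢΔT Lᵢ = 12.9×10⁻⁶×30×650 + 23.8×10⁻⁶×30×675 = 0.7335 mm.
The rigid supports impose zero overall length change; the single axial force P common to all segments must satisfy P Σ Lᵢ/(AᵢEᵢ) = δ_free.
Σ Lᵢ/(AᵢEᵢ) = 650/(2350×199×10³) + 675/(775×70×10³) = 1.383×10⁻⁵ mm/N.
So P = 0.7335 / 1.383×10⁻⁵ = 53.03 kN, compressive.
For the aluminium segment, free thermal change = 23.8×10⁻⁶×30×675 = 0.4819 mm and elastic change from P = 53030×675/(775×70×10³) = 0.6598 mm; these oppose, so the net change is 0.178 mm (segment shortens).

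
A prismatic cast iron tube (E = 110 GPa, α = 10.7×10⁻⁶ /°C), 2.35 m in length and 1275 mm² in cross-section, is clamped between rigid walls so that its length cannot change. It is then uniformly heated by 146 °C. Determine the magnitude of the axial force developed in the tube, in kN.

P ≈ 219 kN (compressive)

The ends cannot move, so σ = EαΔT = 110×10³ × 10.7×10⁻⁶ × 146 = 171.8 MPa.
P = AEαΔT = 1275 × 110×10³ × 10.7×10⁻⁶ × 146 = 219.1 kN (compressive).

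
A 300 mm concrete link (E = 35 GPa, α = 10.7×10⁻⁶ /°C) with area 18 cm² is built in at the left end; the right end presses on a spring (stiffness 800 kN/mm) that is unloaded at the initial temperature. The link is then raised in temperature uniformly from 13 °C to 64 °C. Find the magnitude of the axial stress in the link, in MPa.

The unrestrained thermal change is αΔT L = 10.7×10⁻⁶ × 51 × 300 = 0.1637 mm.
With a force P in the spring, the elastic change of the link is PL/(AE) and that of the spring is P/k; compatibility requires their sum to equal δ_free.
So P = δ_free / [L/(AE) + 1/k] = 0.1637 / [ 300/(1800×35×10³) + 1/(800×10³) ].
P = 0.1637 / 6.012×10⁻⁶ = 27230 N.
σ = P/A = 27230/1800 = 15.13 MPa.

σ ≈ 15.1 MPa (compressive)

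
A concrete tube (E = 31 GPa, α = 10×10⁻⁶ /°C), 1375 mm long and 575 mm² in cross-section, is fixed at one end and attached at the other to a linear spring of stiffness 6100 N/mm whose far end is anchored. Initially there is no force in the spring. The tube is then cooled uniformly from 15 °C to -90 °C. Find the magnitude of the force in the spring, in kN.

P ≈ 5.99 kN

If the spring were absent the tube would shorten by αΔT L = 10×10⁻⁶ × 105 × 1375 = 1.444 mm.
With a force P in the spring, the elastic change of the tube is PL/(AE) and that of the spring is P/k; compatibility requires their sum to equal δ_free.
So P = δ_free / [L/(AE) + 1/k] = 1.444 / [ 1375/(575×31×10³) + 1/(6100) ].
P = 1.444 / 0.0002411 = 5989 N.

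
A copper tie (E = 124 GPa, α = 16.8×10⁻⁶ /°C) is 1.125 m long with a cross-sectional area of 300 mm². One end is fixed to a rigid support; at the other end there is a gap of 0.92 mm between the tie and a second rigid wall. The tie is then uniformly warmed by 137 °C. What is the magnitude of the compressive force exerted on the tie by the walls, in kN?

Unrestrained expansion: δ_free = αΔT L = 16.8×10⁻⁶ × 137 × 1125 = 2.589 mm.
The gap closes (δ_free > 0.92 mm) and the wall then resists a further 2.589 − 0.92 = 1.669 mm of expansion.
Compatibility: PL/(AE) = 1.669 mm, so σ = P/A = E × (1.669/1125) = 184 MPa.
Force on the wall = σA = 184 × 300 mm² = 55.2 kN.

P ≈ 55.2 kN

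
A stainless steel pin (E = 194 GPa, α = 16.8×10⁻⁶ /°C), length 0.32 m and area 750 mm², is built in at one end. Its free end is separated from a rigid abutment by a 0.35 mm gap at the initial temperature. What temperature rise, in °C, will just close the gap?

ΔT ≈ 65.1 °C

Contact occurs when the free expansion equals the gap: αΔT L = 0.35 mm.
So ΔT = g/(αL) = 0.35/(16.8×10⁻⁶ × 320) = 65.1 °C.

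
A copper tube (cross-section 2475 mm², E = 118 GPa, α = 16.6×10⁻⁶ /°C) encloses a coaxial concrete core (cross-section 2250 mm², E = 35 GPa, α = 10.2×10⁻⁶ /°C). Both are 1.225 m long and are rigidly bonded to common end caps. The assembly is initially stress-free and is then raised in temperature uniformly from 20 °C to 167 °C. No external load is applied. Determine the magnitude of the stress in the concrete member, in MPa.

Equilibrium of a rigid end plate with no external load gives equal and opposite internal forces ±P in the two members. Since α_{copper} > α_{concrete}, heating drives the copper into compression and the concrete into tension.
Equating the net (thermal + elastic) strains gives |α₁ − α₂|·ΔT = P·[1/(A₁E₁) + 1/(A₂E₂)].
|α₁ − α₂|·ΔT = 6.4×10⁻⁶ × 147 = 0.0009408.
1/(A₁E₁) + 1/(A₂E₂) = 1/(2475×118×10³) + 1/(2250×35×10³) = 1.612×10⁻⁸ N⁻¹.
P = 0.0009408 / 1.612×10⁻⁸ = 58350 N = 58.35 kN.
σ_{concrete} = P/A₂ = 58350/2250 = 25.93 MPa, tensile.

σ ≈ 25.9 MPa (tensile)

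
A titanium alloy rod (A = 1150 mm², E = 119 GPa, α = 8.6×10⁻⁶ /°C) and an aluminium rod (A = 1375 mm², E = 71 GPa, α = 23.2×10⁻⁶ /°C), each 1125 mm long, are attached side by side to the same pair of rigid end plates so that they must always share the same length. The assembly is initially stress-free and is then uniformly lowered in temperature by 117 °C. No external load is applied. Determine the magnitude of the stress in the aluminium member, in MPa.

σ ≈ 70.8 MPa (tensile)

Both members must finish at the same length. With the larger α, the aluminium tends to over-contract; the plates restrain it, putting the aluminium in tension and the titanium alloy in compression. With no external load the two internal forces are equal and opposite, magnitude P.
Equating the net (thermal + elastic) strains gives |α₁ − α₂|·ΔT = P·[1/(A₁E₁) + 1/(A₂E₂)].
|α₁ − α₂|·ΔT = 14.6×10⁻⁶ × 117 = 0.001708.
1/(A₁E₁) + 1/(A₂E₂) = 1/(1150×119×10³) + 1/(1375×71×10³) = 1.755×10⁻⁸ N⁻¹.
P = 0.001708 / 1.755×10⁻⁸ = 97330 N = 97.33 kN.
σ_{aluminium} = P/A₂ = 97330/1375 = 70.79 MPa, tensile.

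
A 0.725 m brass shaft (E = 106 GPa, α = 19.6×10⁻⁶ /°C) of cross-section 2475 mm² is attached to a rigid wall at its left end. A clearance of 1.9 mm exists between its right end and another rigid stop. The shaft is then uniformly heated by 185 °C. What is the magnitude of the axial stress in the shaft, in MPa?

σ ≈ 107 MPa (compressive)

Unrestrained expansion: δ_free = αΔT L = 19.6×10⁻⁶ × 185 × 725 = 2.629 mm.
The gap closes (δ_free > 1.9 mm) and the wall then resists a further 2.629 − 1.9 = 0.7289 mm of expansion.
So σ = E(δ_free − g)/L = 106×10³ × 0.7289/725 = 106.6 MPa.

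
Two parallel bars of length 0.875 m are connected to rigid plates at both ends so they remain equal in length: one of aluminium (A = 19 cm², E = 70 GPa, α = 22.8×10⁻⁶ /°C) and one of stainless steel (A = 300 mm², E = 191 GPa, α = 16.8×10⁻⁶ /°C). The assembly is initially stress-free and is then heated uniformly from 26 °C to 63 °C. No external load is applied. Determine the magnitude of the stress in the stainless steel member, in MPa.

The aluminium has the larger α, so on heating it would change length more than the stainless steel if both were free. The rigid plates force a common final length, so the aluminium is put into compression and the stainless steel into tension, with equal and opposite forces P (no external load).
Setting the final lengths equal and cancelling L: (α₁ − α₂)ΔT = P/(A₁E₁) + P/(A₂E₂).
|α₁ − α₂|·ΔT = 6×10⁻⁶ × 37 = 0.000222.
1/(A₁E₁) + 1/(A₂E₂) = 1/(1900×70×10³) + 1/(300×191×10³) = 2.497×10⁻⁸ N⁻¹.
So P = 0.000222 / 2.497×10⁻⁸ = 8.89 kN.
σ_{stainless steel} = P/A₂ = 8890/300 = 29.63 MPa, tensile.

σ ≈ 29.6 MPa (tensile)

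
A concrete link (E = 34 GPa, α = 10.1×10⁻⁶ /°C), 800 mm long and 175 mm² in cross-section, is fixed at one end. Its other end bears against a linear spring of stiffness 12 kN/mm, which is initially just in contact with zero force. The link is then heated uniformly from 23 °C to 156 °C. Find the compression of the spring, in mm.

If the spring were absent the link would lengthen by αΔT L = 10.1×10⁻⁶ × 133 × 800 = 1.075 mm.
With a force P in the spring, the elastic change of the link is PL/(AE) and that of the spring is P/k; compatibility requires their sum to equal δ_free.
So P = δ_free / [L/(AE) + 1/k] = 1.075 / [ 800/(175×34×10³) + 1/(12×10³) ].
P = 1.075 / 0.0002178 = 4934 N.
Spring compression = P/k = 4934/(12×10³) = 0.4112 mm.

δ ≈ 0.411 mm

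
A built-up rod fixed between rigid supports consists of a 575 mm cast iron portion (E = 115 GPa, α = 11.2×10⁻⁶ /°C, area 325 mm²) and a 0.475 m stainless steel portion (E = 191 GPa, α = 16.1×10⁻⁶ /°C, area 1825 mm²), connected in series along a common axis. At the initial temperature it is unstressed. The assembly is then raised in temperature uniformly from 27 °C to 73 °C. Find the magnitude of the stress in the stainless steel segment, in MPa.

σ ≈ 21.2 MPa (compressive)

Free thermal expansion of the whole bar: Σ αᵢΔT Lᵢ = 11.2×10⁻⁶×46×575 + 16.1×10⁻⁶×46×475 = 0.648 mm.
The walls prevent any net length change, so an axial force P (same in every segment) develops. Compatibility: P · Σ Lᵢ/(AᵢEᵢ) = δ_free.
The series flexibility is Σ Lᵢ/(AᵢEᵢ) = 575/(325×115×10³) + 475/(1825×191×10³) = 1.675×10⁻⁵ mm/N.
Hence P = δ_free / Σ(L/AE) = 0.648/1.675×10⁻⁵ = 38.69 kN (compressive).
σ_{stainless steel} = P / A = 38690 / 1825 = 21.2 MPa.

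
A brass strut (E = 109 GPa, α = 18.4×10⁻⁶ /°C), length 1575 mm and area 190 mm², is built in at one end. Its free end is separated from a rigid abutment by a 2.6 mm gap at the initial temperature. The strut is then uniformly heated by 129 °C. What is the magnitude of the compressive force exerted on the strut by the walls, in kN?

If the wall were absent the strut would grow by αΔT L = 18.4×10⁻⁶ × 129 × 1575 = 3.738 mm.
The gap closes (δ_free > 2.6 mm) and the wall then resists a further 3.738 − 2.6 = 1.138 mm of expansion.
That suppressed elongation corresponds to σ = E·Δ/L = 109×10³ × 1.138/1575 = 78.79 MPa.
Force on the wall = σA = 78.79 × 190 mm² = 14.97 kN.

P ≈ 15 kN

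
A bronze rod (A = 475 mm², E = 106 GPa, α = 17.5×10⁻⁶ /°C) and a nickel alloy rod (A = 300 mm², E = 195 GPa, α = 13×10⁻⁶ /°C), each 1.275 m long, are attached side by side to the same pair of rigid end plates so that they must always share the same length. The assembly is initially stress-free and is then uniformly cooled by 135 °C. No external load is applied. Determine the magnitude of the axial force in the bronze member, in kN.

P ≈ 16.4 kN (tensile in the bronze)

Both members must finish at the same length. With the larger α, the bronze tends to over-contract; the plates restrain it, putting the bronze in tension and the nickel alloy in compression. With no external load the two internal forces are equal and opposite, magnitude P.
Compatibility of the two members (thermal + elastic change equal): (α₁ − α₂)ΔT = P·[1/(A₁E₁) + 1/(A₂E₂)].
|α₁ − α₂|·ΔT = 4.5×10⁻⁶ × 135 = 0.0006075.
1/(A₁E₁) + 1/(A₂E₂) = 1/(475×106×10³) + 1/(300×195×10³) = 3.695×10⁻⁸ N⁻¹.
So P = 0.0006075 / 3.695×10⁻⁸ = 16.44 kN.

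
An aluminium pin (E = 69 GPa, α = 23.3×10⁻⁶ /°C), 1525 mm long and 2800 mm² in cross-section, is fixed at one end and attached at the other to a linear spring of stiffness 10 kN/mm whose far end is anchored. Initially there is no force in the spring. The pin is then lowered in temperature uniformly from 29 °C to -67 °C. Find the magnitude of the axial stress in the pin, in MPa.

σ ≈ 11.3 MPa (tensile)

Free thermal contraction: δ_free = αΔT L = 23.3×10⁻⁶ × 96 × 1525 = 3.411 mm.
With a force P in the spring, the elastic change of the pin is PL/(AE) and that of the spring is P/k; compatibility requires their sum to equal δ_free.
P [ L/(AE) + 1/k ] = δ_free → P [ 1525/(2800×69×10³) + 1/(10×10³) ] = 3.411.
P = 3.411 / 0.0001079 = 31620 N.
σ = P/A = 31620/2800 = 11.29 MPa.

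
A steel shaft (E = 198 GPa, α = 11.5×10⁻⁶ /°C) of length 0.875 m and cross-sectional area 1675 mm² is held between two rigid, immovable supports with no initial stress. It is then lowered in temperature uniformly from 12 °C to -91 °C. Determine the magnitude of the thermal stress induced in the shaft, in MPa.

The supports are rigid, so the total axial strain is zero. The restrained thermal strain is ε = αΔT = 11.5×10⁻⁶ × 103 = 1184.5×10⁻⁶.
Hence σ = E·αΔT = 198×10³ × 1184.5×10⁻⁶ = 234.5 MPa, tensile.

σ ≈ 235 MPa (tensile)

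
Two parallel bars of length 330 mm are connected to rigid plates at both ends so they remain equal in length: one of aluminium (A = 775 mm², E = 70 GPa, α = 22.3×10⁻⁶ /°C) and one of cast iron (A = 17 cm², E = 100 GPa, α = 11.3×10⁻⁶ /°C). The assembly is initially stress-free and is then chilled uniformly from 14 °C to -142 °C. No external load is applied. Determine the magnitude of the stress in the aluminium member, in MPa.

The aluminium has the larger α, so on cooling it would change length more than the cast iron if both were free. The rigid plates force a common final length, so the aluminium is put into tension and the cast iron into compression, with equal and opposite forces P (no external load).
Setting the final lengths equal and cancelling L: (α₁ − α₂)ΔT = P/(A₁E₁) + P/(A₂E₂).
|α₁ − α₂|·ΔT = 11×10⁻⁶ × 156 = 0.001716.
1/(A₁E₁) + 1/(A₂E₂) = 1/(775×70×10³) + 1/(1700×100×10³) = 2.432×10⁻⁸ N⁻¹.
P = 0.001716 / 2.432×10⁻⁸ = 70570 N = 70.57 kN.
σ_{aluminium} = P/A₁ = 70570/775 = 91.06 MPa, tensile.

σ ≈ 91.1 MPa (tensile)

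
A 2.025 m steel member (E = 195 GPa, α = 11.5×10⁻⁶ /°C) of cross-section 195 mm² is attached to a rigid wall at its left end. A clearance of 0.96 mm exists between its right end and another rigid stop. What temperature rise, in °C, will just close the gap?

The gap closes when αΔT L = 0.96 mm, since the member is still unstressed at that instant.
ΔT = 0.96 / (11.5×10⁻⁶ × 2025) = 41.22 °C.

ΔT ≈ 41.2 °C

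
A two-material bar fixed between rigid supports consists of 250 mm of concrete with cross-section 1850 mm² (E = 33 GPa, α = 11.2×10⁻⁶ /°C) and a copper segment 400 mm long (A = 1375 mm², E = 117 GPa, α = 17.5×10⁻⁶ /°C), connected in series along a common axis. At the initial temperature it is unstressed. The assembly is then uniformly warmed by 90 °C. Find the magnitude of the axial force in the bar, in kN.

Free thermal expansion of the whole bar: Σ αᵢΔT Lᵢ = 11.2×10⁻⁶×90×250 + 17.5×10⁻⁶×90×400 = 0.882 mm.
The rigid supports impose zero overall length change; the single axial force P common to all segments must satisfy P Σ Lᵢ/(AᵢEᵢ) = δ_free.
The series flexibility is Σ Lᵢ/(AᵢEᵢ) = 250/(1850×33×10³) + 400/(1375×117×10³) = 6.581×10⁻⁶ mm/N.
So P = 0.882 / 6.581×10⁻⁶ = 134 kN, compressive.

P ≈ 134 kN (compressive)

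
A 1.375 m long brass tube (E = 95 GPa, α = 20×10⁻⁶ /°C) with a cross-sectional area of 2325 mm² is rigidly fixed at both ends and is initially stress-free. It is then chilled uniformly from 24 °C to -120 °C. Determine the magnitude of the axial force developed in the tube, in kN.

With zero net strain, σ = E·αΔT = 95 GPa × 20×10⁻⁶ × 144 = 273.6 MPa.
Then P = σA = 273.6 × 2325 mm² = 636.1 kN, tensile.

P ≈ 636 kN (tensile)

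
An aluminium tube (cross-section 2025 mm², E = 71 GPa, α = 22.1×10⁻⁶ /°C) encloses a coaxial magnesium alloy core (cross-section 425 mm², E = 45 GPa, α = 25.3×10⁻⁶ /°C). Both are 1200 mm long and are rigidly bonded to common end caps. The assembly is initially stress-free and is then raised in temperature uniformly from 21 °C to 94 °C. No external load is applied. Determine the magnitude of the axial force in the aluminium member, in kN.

P ≈ 3.94 kN (tensile in the aluminium)

The magnesium alloy has the larger α, so on heating it would change length more than the aluminium if both were free. The rigid plates force a common final length, so the magnesium alloy is put into compression and the aluminium into tension, with equal and opposite forces P (no external load).
Equating the net (thermal + elastic) strains gives |α₁ − α₂|·ΔT = P·[1/(A₁E₁) + 1/(A₂E₂)].
|α₁ − α₂|·ΔT = 3.2×10⁻⁶ × 73 = 0.0002336.
1/(A₁E₁) + 1/(A₂E₂) = 1/(2025×71×10³) + 1/(425×45×10³) = 5.924×10⁻⁸ N⁻¹.
P = 0.0002336 / 5.924×10⁻⁸ = 3943 N = 3.943 kN.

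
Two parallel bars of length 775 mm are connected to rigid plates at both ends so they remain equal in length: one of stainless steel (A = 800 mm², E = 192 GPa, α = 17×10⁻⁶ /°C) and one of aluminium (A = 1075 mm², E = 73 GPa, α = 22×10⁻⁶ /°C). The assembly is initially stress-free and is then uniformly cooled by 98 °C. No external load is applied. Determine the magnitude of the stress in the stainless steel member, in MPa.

σ ≈ 31.8 MPa (compressive)

Both members must finish at the same length. With the larger α, the aluminium tends to over-contract; the plates restrain it, putting the aluminium in tension and the stainless steel in compression. With no external load the two internal forces are equal and opposite, magnitude P.
Setting the final lengths equal and cancelling L: (α₁ − α₂)ΔT = P/(A₁E₁) + P/(A₂E₂).
|α₁ − α₂|·ΔT = 5×10⁻⁶ × 98 = 0.00049.
1/(A₁E₁) + 1/(A₂E₂) = 1/(800×192×10³) + 1/(1075×73×10³) = 1.925×10⁻⁸ N⁻¹.
So P = 0.00049 / 1.925×10⁻⁸ = 25.45 kN.
σ_{stainless steel} = P/A₁ = 25450/800 = 31.81 MPa, compressive.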